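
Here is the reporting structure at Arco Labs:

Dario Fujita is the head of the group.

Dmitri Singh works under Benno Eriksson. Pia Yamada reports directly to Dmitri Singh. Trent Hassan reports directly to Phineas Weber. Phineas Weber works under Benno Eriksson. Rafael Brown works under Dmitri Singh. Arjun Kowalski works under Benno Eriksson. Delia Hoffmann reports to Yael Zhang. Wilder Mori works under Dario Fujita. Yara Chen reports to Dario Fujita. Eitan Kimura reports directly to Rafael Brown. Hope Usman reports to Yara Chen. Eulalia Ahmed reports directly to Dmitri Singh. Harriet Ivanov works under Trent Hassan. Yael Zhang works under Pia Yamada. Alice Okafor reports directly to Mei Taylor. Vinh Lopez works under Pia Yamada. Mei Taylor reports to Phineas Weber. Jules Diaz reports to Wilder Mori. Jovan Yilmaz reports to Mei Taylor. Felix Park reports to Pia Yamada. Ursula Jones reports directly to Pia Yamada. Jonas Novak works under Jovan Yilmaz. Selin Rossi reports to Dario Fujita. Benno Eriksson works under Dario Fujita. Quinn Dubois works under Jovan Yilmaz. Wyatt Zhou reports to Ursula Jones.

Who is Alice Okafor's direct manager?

Alice Okafor reports directly to Mei Taylor.

Mei Taylor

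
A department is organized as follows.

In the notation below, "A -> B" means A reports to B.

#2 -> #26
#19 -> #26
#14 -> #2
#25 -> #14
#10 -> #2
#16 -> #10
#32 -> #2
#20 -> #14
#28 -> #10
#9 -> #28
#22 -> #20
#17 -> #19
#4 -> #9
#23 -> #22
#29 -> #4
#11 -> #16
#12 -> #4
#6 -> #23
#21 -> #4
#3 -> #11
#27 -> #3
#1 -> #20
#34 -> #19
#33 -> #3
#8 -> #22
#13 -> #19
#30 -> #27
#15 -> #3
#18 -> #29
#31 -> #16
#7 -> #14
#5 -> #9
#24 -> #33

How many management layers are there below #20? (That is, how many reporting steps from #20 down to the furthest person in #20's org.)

The longest chain under #20 runs #20 → #22 → #23 → #6, which is 3 levels below #20.

3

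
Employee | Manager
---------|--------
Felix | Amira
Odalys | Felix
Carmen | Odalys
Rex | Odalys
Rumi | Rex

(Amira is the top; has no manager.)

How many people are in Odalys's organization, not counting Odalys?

3

Odalys directly manages Carmen, Rex. Carmen has no reports. Under Rex: Rumi (1). So Odalys's organization is 2 direct reports plus everyone under them: 1 + 2 = 3.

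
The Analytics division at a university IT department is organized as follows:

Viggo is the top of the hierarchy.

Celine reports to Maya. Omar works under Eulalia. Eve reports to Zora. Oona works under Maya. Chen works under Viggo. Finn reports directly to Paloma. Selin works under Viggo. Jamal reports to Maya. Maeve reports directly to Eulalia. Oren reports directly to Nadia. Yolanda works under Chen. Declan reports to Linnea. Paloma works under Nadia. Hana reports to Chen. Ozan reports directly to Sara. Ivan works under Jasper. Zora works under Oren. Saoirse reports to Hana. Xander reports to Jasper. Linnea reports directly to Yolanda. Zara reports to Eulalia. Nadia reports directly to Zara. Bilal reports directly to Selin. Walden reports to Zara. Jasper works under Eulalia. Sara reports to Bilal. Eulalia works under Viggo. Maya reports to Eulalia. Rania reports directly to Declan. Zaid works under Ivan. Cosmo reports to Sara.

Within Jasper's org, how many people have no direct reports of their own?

The people in Jasper's organization with no one reporting to them are Xander, Zaid. That is 2.

2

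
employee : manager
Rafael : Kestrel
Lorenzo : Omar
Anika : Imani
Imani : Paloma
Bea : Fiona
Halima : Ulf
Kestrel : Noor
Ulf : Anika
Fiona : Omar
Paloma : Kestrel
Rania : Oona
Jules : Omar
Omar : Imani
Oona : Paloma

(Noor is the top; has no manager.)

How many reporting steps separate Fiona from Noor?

Chain from Fiona up to Noor: Fiona → Omar → Imani → Paloma → Kestrel → Noor. That is 5 steps up, so Fiona is 5 levels below Noor.

5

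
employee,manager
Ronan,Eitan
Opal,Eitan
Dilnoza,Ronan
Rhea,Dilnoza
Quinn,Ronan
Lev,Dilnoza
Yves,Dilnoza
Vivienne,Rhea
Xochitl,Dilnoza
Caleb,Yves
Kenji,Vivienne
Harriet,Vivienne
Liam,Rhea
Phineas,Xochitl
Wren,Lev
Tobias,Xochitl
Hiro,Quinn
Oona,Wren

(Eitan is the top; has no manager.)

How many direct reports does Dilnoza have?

4

Dilnoza directly manages Rhea, Lev, Yves, Xochitl. That is 4 direct reports.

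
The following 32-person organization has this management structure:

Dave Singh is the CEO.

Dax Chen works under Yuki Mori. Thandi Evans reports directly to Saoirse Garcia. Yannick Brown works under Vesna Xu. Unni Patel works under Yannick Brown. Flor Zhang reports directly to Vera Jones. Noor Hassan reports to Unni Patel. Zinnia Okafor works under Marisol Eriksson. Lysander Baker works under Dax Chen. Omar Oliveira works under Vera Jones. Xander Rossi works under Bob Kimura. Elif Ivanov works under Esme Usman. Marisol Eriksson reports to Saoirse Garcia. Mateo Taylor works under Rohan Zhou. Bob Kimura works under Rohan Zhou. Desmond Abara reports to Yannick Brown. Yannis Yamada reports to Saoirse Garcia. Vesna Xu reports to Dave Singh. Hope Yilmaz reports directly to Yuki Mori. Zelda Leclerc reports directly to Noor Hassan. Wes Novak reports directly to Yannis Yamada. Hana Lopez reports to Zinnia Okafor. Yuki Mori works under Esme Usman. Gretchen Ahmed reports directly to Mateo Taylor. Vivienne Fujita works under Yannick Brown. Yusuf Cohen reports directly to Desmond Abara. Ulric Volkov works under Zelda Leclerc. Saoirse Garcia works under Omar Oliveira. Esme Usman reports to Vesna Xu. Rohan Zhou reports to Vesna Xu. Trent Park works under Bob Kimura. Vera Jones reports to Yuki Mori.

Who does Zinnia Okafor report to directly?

Marisol Eriksson

Zinnia Okafor reports directly to Marisol Eriksson.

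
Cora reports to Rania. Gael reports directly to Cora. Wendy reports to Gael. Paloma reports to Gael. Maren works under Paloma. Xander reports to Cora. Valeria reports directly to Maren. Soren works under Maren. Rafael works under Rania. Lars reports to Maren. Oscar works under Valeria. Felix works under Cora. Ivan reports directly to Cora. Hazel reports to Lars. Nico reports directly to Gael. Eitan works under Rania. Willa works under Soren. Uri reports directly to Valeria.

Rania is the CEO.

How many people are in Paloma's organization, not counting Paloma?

Paloma directly manages Maren. Under Maren: Lars, Hazel, Soren, Willa, Valeria, Uri, Oscar (7). That's 8 in total.

8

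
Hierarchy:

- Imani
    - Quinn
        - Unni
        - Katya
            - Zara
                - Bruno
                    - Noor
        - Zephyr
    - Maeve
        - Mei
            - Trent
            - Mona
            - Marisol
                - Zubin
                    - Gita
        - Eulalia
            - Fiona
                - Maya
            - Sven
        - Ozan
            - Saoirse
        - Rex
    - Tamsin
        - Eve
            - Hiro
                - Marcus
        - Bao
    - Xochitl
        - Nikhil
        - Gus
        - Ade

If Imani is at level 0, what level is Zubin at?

4

Chain from Zubin up to Imani: Zubin → Marisol → Mei → Maeve → Imani. That is 4 steps up, so Zubin is 4 levels below Imani.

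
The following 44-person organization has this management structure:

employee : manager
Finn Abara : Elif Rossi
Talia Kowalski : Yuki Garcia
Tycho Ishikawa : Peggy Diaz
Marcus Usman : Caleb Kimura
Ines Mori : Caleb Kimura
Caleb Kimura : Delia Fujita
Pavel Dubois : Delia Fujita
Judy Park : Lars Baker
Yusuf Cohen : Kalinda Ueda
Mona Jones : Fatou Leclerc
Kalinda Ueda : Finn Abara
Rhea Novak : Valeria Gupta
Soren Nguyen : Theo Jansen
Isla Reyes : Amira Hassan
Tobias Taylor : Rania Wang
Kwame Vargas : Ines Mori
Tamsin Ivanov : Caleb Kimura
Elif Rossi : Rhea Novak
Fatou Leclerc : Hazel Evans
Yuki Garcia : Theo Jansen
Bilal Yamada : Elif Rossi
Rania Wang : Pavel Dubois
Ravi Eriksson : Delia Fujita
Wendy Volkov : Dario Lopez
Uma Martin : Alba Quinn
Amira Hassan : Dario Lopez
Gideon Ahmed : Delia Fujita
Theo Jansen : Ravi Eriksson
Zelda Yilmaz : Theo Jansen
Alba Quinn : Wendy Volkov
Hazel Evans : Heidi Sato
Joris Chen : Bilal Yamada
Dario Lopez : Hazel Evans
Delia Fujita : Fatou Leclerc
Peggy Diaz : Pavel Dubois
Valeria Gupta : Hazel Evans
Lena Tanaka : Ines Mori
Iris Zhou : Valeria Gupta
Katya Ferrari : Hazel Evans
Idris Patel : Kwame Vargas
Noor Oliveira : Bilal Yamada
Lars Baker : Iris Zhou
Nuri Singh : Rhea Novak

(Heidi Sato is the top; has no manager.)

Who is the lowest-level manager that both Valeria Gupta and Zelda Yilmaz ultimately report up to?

Valeria Gupta's chain of managers is Hazel Evans, Heidi Sato. Zelda Yilmaz's chain of managers is Theo Jansen, Ravi Eriksson, Delia Fujita, Fatou Leclerc, Hazel Evans, Heidi Sato. The first manager that appears in both chains is Hazel Evans.

Hazel Evans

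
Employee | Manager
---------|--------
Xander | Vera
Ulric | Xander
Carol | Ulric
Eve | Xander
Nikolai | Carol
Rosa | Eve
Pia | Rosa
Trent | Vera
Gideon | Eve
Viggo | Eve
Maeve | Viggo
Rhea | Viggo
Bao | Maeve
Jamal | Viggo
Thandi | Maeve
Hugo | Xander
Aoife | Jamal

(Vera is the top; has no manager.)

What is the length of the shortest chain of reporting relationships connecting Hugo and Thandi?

5

Hugo is 1 level below Xander, and Thandi is 4 levels below Xander (their lowest common manager). The shortest path runs up from Hugo to Xander and back down to Thandi: 1 + 4 = 5 links.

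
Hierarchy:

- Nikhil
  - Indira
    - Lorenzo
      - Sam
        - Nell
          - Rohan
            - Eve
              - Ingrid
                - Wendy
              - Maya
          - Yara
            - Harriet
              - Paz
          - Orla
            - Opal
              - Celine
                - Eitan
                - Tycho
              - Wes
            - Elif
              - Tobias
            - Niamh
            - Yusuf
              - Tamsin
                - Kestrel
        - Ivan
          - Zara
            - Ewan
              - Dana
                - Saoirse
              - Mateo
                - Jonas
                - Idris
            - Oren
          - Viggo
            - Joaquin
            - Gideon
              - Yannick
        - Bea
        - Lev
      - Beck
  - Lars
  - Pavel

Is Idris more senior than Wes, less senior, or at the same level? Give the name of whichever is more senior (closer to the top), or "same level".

Idris is 8 levels below Nikhil; Wes is 7. Wes is higher.

Wes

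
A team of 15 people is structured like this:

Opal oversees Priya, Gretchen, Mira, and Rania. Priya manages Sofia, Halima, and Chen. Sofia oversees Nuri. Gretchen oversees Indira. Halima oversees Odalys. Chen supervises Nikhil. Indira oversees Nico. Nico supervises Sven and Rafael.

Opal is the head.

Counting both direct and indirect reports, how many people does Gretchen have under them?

Gretchen directly manages Indira. Under Indira: Nico, Rafael, Sven (3). That's 4 in total.

4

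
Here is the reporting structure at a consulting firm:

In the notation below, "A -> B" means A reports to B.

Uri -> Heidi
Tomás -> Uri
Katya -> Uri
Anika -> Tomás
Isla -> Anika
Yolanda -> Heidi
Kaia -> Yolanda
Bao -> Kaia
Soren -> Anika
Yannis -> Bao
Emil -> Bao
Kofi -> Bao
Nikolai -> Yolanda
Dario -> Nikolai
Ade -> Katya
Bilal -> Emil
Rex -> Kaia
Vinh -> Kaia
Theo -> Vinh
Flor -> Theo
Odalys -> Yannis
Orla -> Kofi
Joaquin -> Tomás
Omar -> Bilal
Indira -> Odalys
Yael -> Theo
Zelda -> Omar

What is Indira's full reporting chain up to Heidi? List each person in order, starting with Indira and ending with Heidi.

Indira reports to Odalys. Odalys reports to Yannis. Yannis reports to Bao. Bao reports to Kaia. Kaia reports to Yolanda. Yolanda reports to Heidi. Heidi is at the top.

Indira -> Odalys -> Yannis -> Bao -> Kaia -> Yolanda -> Heidi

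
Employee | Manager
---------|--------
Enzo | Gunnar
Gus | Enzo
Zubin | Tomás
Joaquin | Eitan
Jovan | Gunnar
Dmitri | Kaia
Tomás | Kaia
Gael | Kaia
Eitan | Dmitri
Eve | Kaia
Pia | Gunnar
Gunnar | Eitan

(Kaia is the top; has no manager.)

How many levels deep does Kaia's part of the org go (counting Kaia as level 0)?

The longest chain under Kaia runs Kaia → Dmitri → Eitan → Gunnar → Enzo → Gus, which is 5 levels below Kaia.

5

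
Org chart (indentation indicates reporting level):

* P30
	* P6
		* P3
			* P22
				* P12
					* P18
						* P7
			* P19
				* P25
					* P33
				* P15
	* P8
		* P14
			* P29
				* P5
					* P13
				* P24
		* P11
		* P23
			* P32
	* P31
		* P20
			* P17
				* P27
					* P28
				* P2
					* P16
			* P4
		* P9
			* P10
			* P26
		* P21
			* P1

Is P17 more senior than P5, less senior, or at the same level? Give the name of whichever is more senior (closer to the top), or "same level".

P17 is 3 levels below P30; P5 is 4. P17 is higher.

P17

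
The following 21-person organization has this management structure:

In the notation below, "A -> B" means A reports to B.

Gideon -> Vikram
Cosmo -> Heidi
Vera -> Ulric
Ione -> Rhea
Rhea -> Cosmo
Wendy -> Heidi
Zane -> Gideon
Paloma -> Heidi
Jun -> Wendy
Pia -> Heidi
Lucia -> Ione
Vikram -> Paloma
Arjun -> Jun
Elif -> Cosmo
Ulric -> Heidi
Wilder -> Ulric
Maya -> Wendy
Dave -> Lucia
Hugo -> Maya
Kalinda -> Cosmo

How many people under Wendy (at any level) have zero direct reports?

2

The people in Wendy's organization with no one reporting to them are Arjun, Hugo. That is 2.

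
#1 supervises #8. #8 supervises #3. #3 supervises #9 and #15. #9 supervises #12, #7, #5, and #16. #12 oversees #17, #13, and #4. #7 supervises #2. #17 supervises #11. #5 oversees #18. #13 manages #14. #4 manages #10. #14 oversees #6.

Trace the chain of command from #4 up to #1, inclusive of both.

#4 -> #12 -> #9 -> #3 -> #8 -> #1

#4 reports to #12. #12 reports to #9. #9 reports to #3. #3 reports to #8. #8 reports to #1. #1 is at the top.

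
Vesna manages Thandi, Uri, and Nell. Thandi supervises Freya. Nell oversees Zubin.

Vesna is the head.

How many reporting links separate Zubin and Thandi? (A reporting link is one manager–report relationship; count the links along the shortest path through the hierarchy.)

Zubin is 2 levels below Vesna, and Thandi is 1 level below Vesna (their lowest common manager). The shortest path runs up from Zubin to Vesna and back down to Thandi: 2 + 1 = 3 links.

3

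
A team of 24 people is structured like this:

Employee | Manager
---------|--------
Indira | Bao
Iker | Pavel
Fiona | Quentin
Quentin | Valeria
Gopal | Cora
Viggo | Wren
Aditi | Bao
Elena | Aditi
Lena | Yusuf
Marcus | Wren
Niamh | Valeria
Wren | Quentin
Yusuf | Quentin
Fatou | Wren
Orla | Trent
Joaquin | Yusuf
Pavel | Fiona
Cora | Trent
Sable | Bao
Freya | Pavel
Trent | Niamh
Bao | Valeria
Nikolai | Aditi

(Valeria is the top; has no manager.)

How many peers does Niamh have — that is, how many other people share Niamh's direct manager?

2

Niamh reports to Valeria. Valeria's other direct reports are Quentin, Bao — 2 peers.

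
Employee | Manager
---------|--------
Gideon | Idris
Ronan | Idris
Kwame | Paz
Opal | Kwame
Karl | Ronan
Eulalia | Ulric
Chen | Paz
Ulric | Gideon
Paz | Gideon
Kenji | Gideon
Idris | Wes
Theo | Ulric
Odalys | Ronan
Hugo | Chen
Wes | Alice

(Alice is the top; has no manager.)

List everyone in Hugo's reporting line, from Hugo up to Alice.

Hugo -> Chen -> Paz -> Gideon -> Idris -> Wes -> Alice

Hugo reports to Chen. Chen reports to Paz. Paz reports to Gideon. Gideon reports to Idris. Idris reports to Wes. Wes reports to Alice. Alice is at the top.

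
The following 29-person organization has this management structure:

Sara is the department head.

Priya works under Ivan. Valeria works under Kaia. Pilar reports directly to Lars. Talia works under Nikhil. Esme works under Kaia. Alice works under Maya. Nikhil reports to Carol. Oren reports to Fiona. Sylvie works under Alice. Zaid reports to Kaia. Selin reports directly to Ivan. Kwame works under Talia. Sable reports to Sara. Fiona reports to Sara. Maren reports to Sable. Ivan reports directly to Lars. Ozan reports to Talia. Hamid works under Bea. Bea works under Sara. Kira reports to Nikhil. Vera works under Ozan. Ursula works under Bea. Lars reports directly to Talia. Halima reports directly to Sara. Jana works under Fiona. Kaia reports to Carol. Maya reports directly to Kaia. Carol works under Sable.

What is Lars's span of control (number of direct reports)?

2

Lars directly manages Ivan, Pilar. That is 2 direct reports.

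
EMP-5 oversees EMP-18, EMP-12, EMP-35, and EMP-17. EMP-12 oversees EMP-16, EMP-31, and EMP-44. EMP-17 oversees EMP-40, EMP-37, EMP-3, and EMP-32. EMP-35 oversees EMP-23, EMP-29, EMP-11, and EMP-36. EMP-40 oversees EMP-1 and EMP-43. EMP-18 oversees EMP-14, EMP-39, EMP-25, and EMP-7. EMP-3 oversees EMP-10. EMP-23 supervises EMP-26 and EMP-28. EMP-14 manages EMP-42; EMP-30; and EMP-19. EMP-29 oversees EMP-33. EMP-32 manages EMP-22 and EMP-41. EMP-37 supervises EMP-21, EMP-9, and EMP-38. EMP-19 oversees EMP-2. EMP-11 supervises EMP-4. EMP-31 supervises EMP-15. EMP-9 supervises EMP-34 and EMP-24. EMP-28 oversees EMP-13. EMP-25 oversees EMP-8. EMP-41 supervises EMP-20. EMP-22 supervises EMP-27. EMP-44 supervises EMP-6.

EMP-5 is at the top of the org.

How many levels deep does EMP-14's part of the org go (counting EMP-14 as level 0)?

The longest chain under EMP-14 runs EMP-14 → EMP-19 → EMP-2, which is 2 levels below EMP-14.

2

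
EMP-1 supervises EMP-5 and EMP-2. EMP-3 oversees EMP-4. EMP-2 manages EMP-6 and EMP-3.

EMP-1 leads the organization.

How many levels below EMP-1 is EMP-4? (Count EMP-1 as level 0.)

3

Chain from EMP-4 up to EMP-1: EMP-4 → EMP-3 → EMP-2 → EMP-1. That is 3 steps up, so EMP-4 is 3 levels below EMP-1.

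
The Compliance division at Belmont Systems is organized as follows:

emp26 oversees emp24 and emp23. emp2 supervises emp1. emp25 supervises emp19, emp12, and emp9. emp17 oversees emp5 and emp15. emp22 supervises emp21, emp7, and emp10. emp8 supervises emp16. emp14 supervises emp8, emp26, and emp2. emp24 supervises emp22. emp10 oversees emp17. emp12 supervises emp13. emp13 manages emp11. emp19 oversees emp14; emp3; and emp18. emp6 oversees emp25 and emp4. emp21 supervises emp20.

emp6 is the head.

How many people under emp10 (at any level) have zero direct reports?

The people in emp10's organization with no one reporting to them are emp5, emp15. That is 2.

2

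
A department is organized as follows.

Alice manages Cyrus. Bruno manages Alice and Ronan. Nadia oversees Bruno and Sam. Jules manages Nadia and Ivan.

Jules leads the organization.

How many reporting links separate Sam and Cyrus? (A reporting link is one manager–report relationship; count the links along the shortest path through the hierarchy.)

4

Sam is 1 level below Nadia, and Cyrus is 3 levels below Nadia (their lowest common manager). The shortest path runs up from Sam to Nadia and back down to Cyrus: 1 + 3 = 4 links.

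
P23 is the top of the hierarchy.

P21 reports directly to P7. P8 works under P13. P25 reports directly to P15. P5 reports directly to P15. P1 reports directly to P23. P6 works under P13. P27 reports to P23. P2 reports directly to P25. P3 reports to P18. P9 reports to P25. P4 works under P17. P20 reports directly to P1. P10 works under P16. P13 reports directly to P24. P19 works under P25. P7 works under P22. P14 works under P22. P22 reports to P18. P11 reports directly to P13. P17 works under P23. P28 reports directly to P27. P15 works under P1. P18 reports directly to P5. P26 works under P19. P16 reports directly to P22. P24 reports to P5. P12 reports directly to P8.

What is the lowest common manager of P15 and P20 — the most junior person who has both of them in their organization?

P1

P15's chain of managers is P1, P23. P20's chain of managers is P1, P23. The first manager that appears in both chains is P1.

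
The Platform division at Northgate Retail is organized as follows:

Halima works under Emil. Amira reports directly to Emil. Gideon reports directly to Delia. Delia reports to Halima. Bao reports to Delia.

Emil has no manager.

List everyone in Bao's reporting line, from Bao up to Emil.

Bao reports to Delia. Delia reports to Halima. Halima reports to Emil. Emil is at the top.

Bao -> Delia -> Halima -> Emil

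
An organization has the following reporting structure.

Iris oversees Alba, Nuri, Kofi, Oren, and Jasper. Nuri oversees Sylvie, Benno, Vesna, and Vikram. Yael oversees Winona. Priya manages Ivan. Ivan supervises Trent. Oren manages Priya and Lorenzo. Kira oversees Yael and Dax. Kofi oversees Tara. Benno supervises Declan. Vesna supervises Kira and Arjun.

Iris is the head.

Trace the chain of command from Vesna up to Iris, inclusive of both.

Vesna reports to Nuri. Nuri reports to Iris. Iris is at the top.

Vesna -> Nuri -> Iris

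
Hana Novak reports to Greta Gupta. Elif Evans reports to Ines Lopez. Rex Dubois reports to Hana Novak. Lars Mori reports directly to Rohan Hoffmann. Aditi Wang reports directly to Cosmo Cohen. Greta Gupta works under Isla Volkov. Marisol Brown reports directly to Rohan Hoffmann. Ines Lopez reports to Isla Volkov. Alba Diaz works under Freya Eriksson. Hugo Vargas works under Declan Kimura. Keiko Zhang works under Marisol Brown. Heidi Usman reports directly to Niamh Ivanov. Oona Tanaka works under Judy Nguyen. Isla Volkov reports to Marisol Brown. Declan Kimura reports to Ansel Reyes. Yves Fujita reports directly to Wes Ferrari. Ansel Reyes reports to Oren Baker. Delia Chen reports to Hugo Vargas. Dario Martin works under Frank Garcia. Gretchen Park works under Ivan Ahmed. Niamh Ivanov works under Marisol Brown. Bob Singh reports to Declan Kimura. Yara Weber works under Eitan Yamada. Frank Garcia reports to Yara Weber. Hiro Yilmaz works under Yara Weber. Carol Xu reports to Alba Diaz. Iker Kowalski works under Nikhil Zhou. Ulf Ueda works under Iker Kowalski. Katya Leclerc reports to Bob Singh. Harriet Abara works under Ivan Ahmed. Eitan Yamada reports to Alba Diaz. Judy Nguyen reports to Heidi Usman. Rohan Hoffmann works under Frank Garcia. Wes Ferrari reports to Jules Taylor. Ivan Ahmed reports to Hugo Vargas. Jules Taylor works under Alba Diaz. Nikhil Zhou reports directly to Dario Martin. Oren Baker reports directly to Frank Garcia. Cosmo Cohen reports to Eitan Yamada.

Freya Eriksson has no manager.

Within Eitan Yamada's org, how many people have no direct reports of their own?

The people in Eitan Yamada's organization with no one reporting to them are Aditi Wang, Hiro Yilmaz, Lars Mori, Keiko Zhang, Oona Tanaka, Elif Evans, Rex Dubois, Ulf Ueda, Katya Leclerc, Delia Chen, Harriet Abara, Gretchen Park. That is 12.

12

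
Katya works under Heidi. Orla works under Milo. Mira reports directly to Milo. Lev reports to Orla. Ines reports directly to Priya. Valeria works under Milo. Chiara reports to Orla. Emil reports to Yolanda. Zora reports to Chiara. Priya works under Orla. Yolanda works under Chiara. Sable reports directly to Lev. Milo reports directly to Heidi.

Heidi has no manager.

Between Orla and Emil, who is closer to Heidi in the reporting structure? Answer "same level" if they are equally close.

Orla

Orla is 2 levels below Heidi; Emil is 5. Orla is higher.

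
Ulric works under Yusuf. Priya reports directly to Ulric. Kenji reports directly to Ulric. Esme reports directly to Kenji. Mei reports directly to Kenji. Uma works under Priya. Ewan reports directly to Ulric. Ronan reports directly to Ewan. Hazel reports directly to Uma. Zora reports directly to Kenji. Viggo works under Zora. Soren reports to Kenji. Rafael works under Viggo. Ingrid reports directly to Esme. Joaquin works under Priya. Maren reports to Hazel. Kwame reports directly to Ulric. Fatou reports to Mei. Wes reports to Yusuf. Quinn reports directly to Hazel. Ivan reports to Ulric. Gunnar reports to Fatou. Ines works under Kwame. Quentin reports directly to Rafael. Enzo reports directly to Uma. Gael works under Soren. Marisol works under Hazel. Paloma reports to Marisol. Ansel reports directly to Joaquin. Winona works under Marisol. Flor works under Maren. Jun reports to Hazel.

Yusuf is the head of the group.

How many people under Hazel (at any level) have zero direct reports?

5

The people in Hazel's organization with no one reporting to them are Jun, Winona, Paloma, Quinn, Flor. That is 5.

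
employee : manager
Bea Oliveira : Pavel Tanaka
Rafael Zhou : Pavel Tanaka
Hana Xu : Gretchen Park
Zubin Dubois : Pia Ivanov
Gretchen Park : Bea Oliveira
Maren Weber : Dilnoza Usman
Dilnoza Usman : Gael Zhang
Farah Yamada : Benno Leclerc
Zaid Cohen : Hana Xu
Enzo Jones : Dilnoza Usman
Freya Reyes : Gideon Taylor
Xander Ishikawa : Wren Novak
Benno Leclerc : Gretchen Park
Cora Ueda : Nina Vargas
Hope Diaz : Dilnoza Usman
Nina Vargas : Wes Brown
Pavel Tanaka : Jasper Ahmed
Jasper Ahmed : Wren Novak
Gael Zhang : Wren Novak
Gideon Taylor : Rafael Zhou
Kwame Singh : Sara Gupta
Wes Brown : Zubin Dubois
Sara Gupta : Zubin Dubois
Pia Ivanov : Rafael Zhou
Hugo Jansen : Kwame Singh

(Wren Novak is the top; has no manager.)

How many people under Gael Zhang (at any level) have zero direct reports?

The people in Gael Zhang's organization with no one reporting to them are Enzo Jones, Hope Diaz, Maren Weber. That is 3.

3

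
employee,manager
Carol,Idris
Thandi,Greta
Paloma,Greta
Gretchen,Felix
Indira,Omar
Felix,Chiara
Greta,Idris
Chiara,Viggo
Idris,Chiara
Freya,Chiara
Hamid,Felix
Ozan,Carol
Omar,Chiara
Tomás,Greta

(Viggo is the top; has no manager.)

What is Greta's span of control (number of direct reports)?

Greta directly manages Tomás, Paloma, Thandi. That is 3 direct reports.

3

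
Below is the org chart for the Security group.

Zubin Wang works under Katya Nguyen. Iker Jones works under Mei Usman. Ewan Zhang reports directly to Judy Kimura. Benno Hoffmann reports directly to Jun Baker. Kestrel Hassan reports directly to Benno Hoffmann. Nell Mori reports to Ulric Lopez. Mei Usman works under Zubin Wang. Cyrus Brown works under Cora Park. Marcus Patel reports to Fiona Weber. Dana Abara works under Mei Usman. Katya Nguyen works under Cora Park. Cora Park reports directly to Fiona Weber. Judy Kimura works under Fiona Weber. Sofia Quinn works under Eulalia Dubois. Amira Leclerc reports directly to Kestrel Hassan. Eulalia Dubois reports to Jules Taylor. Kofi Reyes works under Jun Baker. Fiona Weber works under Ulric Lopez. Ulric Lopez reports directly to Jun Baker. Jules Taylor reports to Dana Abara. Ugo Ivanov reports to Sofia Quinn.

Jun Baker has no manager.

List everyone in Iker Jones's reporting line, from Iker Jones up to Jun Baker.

Iker Jones reports to Mei Usman. Mei Usman reports to Zubin Wang. Zubin Wang reports to Katya Nguyen. Katya Nguyen reports to Cora Park. Cora Park reports to Fiona Weber. Fiona Weber reports to Ulric Lopez. Ulric Lopez reports to Jun Baker. Jun Baker is at the top.

Iker Jones -> Mei Usman -> Zubin Wang -> Katya Nguyen -> Cora Park -> Fiona Weber -> Ulric Lopez -> Jun Baker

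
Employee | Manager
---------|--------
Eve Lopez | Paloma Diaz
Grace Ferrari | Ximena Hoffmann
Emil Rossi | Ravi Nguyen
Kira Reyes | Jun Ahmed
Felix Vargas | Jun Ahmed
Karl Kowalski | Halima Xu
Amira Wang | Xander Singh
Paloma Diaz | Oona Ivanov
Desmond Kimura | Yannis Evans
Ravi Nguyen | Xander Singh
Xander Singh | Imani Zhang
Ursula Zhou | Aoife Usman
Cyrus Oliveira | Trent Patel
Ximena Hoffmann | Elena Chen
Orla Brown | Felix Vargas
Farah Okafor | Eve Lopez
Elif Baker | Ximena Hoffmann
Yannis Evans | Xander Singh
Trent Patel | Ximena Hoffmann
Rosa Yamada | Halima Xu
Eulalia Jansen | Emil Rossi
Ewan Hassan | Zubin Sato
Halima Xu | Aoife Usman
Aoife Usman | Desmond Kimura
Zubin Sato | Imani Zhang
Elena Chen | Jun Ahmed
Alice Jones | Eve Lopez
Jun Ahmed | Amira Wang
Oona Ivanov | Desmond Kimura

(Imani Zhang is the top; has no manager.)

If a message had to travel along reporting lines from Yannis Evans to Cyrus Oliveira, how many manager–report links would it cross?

Yannis Evans is 1 level below Xander Singh, and Cyrus Oliveira is 6 levels below Xander Singh (their lowest common manager). The shortest path runs up from Yannis Evans to Xander Singh and back down to Cyrus Oliveira: 1 + 6 = 7 links.

7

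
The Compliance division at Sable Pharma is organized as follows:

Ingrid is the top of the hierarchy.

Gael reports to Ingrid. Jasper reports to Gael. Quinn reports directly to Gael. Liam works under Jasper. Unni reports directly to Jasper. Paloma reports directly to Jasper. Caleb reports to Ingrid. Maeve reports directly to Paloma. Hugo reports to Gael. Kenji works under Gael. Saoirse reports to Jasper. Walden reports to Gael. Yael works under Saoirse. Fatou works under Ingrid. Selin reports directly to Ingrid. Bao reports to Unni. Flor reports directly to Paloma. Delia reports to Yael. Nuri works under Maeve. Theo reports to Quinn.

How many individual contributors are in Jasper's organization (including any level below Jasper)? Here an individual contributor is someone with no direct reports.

5

The people in Jasper's organization with no one reporting to them are Delia, Flor, Nuri, Bao, Liam. That is 5.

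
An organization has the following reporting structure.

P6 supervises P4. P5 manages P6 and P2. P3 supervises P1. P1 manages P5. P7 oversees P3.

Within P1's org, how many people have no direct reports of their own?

2

The people in P1's organization with no one reporting to them are P2, P4. That is 2.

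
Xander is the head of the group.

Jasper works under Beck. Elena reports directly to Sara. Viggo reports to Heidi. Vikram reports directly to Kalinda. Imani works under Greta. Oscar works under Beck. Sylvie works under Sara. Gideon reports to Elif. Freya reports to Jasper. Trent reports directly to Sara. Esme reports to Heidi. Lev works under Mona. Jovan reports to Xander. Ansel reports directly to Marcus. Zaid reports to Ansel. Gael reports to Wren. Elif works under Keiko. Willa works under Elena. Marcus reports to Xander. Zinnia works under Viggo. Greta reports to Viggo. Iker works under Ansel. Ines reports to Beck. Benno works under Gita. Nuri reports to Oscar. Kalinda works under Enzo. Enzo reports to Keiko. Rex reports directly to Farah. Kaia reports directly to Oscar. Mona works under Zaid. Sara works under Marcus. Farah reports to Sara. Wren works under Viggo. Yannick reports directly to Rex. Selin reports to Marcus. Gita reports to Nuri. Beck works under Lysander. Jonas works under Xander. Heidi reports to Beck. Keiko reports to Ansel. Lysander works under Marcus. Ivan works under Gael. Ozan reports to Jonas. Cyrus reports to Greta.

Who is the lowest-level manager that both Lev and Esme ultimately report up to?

Lev's chain of managers is Mona, Zaid, Ansel, Marcus, Xander. Esme's chain of managers is Heidi, Beck, Lysander, Marcus, Xander. The first manager that appears in both chains is Marcus.

Marcus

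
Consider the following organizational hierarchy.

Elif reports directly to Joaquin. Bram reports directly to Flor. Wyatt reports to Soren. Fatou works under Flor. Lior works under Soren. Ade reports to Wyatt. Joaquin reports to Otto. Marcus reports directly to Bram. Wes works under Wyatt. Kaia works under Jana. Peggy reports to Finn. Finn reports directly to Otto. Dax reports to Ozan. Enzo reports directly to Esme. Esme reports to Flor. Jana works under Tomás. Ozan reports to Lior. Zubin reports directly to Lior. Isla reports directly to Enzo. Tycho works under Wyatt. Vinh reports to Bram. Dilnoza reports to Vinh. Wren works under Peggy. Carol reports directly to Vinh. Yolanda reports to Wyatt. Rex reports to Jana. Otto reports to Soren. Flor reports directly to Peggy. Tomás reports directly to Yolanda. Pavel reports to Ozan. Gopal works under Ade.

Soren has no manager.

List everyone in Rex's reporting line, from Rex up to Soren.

Rex reports to Jana. Jana reports to Tomás. Tomás reports to Yolanda. Yolanda reports to Wyatt. Wyatt reports to Soren. Soren is at the top.

Rex -> Jana -> Tomás -> Yolanda -> Wyatt -> Soren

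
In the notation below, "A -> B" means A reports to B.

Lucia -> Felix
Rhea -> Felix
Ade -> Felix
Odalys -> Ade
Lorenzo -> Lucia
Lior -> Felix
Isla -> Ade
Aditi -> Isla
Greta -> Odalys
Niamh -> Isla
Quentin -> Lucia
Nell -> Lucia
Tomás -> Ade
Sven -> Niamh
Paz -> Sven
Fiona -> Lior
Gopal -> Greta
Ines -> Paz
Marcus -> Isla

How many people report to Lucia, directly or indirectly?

Lucia directly manages Lorenzo, Quentin, Nell. Lorenzo has no reports. Quentin has no reports. Nell has no reports. So Lucia's organization is 3 direct reports plus everyone under them: 1 + 1 + 1 = 3.

3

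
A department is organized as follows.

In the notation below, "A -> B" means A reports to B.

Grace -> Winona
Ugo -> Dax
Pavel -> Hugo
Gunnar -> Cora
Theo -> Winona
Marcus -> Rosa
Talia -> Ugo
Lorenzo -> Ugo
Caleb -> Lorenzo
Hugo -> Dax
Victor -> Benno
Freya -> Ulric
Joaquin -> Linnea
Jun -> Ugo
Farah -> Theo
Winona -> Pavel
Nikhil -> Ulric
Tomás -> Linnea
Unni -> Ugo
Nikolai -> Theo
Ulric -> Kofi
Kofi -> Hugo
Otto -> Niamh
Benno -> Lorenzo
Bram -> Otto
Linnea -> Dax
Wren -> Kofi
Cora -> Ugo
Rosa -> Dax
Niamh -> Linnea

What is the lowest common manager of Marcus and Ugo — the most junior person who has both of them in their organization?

Dax

Marcus's chain of managers is Rosa, Dax. Ugo's chain of managers is Dax. The first manager that appears in both chains is Dax.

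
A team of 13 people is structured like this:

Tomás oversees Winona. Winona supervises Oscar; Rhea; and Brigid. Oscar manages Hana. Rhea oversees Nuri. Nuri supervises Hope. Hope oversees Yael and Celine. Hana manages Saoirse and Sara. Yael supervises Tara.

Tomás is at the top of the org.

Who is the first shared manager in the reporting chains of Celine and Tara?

Celine's chain of managers is Hope, Nuri, Rhea, Winona, Tomás. Tara's chain of managers is Yael, Hope, Nuri, Rhea, Winona, Tomás. The first manager that appears in both chains is Hope.

Hope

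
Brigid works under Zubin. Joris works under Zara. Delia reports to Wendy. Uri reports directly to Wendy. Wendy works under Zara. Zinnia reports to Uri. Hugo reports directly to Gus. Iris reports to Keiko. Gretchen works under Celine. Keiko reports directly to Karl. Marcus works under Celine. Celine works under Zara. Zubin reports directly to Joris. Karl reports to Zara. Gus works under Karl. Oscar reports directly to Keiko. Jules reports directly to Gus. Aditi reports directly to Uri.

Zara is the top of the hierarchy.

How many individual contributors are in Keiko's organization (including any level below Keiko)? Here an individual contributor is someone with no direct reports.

The people in Keiko's organization with no one reporting to them are Oscar, Iris. That is 2.

2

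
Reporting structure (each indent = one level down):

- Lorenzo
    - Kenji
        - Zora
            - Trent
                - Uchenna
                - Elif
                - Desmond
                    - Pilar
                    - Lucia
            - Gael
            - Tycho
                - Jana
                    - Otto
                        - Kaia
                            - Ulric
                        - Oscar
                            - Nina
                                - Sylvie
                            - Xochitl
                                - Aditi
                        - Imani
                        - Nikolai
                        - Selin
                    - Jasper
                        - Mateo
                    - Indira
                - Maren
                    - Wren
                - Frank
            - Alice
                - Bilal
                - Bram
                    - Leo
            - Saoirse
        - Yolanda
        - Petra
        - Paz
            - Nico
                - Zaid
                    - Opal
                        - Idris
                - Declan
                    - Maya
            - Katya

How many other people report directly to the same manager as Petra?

Petra reports to Kenji. Kenji's other direct reports are Zora, Yolanda, Paz — 3 peers.

3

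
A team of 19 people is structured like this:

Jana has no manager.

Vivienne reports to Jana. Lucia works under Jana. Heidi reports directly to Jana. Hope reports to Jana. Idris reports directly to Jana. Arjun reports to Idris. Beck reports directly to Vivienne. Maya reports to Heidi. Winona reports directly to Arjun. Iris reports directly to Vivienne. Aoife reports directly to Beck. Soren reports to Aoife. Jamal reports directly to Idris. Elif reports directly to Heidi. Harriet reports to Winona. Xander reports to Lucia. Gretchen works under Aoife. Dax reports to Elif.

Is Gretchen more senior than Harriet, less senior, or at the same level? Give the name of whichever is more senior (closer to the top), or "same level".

same level

Both Gretchen and Harriet are 4 levels below Jana.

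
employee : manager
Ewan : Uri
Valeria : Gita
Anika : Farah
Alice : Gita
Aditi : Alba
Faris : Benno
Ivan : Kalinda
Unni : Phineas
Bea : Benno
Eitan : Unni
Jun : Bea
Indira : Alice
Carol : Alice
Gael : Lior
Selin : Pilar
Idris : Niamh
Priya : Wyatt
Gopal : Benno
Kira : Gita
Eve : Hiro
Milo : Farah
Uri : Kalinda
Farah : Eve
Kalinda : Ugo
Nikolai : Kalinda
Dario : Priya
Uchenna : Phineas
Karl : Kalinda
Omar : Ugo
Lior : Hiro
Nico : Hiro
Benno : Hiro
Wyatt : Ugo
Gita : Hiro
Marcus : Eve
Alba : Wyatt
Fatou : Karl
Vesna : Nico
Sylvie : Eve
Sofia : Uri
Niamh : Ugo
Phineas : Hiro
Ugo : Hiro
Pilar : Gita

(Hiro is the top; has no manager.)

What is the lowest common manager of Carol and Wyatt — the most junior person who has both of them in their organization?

Hiro

Carol's chain of managers is Alice, Gita, Hiro. Wyatt's chain of managers is Ugo, Hiro. The first manager that appears in both chains is Hiro.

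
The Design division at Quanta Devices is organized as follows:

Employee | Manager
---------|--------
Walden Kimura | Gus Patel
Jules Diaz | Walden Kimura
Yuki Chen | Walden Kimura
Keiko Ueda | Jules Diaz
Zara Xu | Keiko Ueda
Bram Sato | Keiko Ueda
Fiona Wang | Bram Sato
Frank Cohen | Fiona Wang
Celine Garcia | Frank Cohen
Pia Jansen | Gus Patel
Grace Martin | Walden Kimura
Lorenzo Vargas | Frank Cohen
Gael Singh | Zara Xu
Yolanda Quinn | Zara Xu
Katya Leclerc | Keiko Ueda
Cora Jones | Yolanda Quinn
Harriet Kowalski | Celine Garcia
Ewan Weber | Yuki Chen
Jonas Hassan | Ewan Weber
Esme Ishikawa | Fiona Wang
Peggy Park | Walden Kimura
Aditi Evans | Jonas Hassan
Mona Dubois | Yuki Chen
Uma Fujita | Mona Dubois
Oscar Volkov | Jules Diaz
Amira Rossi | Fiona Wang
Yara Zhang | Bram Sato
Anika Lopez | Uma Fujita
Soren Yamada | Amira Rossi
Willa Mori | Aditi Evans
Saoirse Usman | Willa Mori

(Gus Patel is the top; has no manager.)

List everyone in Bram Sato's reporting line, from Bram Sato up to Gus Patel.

Bram Sato reports to Keiko Ueda. Keiko Ueda reports to Jules Diaz. Jules Diaz reports to Walden Kimura. Walden Kimura reports to Gus Patel. Gus Patel is at the top.

Bram Sato -> Keiko Ueda -> Jules Diaz -> Walden Kimura -> Gus Patel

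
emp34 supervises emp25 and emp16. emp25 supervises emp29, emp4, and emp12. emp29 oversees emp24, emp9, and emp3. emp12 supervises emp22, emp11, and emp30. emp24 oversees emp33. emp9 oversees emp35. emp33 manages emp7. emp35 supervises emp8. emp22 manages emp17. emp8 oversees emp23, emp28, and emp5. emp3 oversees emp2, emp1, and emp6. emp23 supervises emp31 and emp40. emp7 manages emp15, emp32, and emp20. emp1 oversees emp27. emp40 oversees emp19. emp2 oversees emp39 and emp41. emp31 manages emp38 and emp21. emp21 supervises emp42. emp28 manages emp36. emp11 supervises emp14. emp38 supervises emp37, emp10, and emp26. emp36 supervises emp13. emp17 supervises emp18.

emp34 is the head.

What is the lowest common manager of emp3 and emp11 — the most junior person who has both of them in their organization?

emp25

emp3's chain of managers is emp29, emp25, emp34. emp11's chain of managers is emp12, emp25, emp34. The first manager that appears in both chains is emp25.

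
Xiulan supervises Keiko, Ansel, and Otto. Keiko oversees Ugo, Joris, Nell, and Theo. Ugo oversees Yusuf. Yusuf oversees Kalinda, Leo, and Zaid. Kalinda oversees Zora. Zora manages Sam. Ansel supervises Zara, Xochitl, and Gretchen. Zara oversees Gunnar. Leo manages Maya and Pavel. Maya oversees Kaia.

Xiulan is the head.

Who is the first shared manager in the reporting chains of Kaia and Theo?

Keiko

Kaia's chain of managers is Maya, Leo, Yusuf, Ugo, Keiko, Xiulan. Theo's chain of managers is Keiko, Xiulan. The first manager that appears in both chains is Keiko.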